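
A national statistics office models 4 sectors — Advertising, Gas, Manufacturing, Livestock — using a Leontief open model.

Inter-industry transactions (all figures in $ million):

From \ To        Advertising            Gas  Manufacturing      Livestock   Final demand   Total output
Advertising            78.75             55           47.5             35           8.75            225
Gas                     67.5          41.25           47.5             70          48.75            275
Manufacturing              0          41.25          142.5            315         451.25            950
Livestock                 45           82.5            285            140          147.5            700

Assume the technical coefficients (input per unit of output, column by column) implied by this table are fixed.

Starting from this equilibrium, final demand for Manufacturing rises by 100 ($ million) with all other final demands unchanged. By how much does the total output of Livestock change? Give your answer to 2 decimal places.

Technical coefficients a_ij = z_ij / X_j:
  a_AA = 78.75/225 = 0.35, a_GA = 67.5/225 = 0.30, a_MA = 0/225 = 0.00, a_LA = 45/225 = 0.20
  a_AG = 55/275 = 0.20, a_GG = 41.25/275 = 0.15, a_MG = 41.25/275 = 0.15, a_LG = 82.5/275 = 0.30
  a_AM = 47.5/950 = 0.05, a_GM = 47.5/950 = 0.05, a_MM = 142.5/950 = 0.15, a_LM = 285/950 = 0.30
  a_AL = 35/700 = 0.05, a_GL = 70/700 = 0.10, a_ML = 315/700 = 0.45, a_LL = 140/700 = 0.20
I − A =
  [   0.65    -0.20    -0.05    -0.05]
  [  -0.30     0.85    -0.05    -0.10]
  [   0.00    -0.15     0.85    -0.45]
  [  -0.20    -0.30    -0.30     0.80]
Compute the cofactors C_ij = (−1)^(i+j)·(3×3 minor ij) of I−A; the adjugate is their transpose:
adj(I−A) = Cᵀ =
  [ 0.420500   0.136750   0.060000   0.077125]
  [ 0.185000   0.341250   0.062500   0.089375]
  [ 0.156000   0.182250   0.357500   0.233625]
  [ 0.233000   0.230500   0.172500   0.411500]
det(I−A) = Σ_j (I−A)_1j·C_1j = (0.65)(0.420500) + (-0.20)(0.185000) + (-0.05)(0.156000) + (-0.05)(0.233000) = 0.216875
(I − A)⁻¹ = adj(I−A) / det(I−A) ≈
  [   1.9389     0.6305     0.2767     0.3556]
  [   0.8530     1.5735     0.2882     0.4121]
  [   0.7193     0.8403     1.6484     1.0772]
  [   1.0744     1.0628     0.7954     1.8974]
Δx = (I − A)⁻¹ Δd with Δd having +100 in the Manufacturing component and 0 elsewhere.
So Δx_L = L_LM · (+100), where L_LM = adj(I−A)_LM / det(I−A) = 0.172500 / 0.216875.
Δx_L = 0.172500 × (+100) / 0.216875 = 17.25 / 0.216875 ≈ 79.54.

Δx_L = 79.54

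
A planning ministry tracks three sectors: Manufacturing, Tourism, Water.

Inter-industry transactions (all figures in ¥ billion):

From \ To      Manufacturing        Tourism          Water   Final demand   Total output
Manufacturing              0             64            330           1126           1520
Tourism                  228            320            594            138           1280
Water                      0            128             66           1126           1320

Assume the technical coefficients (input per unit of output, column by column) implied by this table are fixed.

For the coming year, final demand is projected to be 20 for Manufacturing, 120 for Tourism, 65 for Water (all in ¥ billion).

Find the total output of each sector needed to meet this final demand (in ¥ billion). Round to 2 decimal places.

Technical coefficients a_ij = z_ij / X_j:
  a_MM = 0/1520 = 0.00, a_TM = 228/1520 = 0.15, a_WM = 0/1520 = 0.00
  a_MT = 64/1280 = 0.05, a_TT = 320/1280 = 0.25, a_WT = 128/1280 = 0.10
  a_MW = 330/1320 = 0.25, a_TW = 594/1320 = 0.45, a_WW = 66/1320 = 0.05
I − A =
  [   1.00    -0.05    -0.25]
  [  -0.15     0.75    -0.45]
  [   0.00    -0.10     0.95]
Cofactors of I−A, C_ij = (−1)^(i+j)·(minor ij) (rows/columns in the sector order above):
  C_11 = (0.75)(0.95) − (-0.45)(-0.10) = 0.6675
  C_12 = −[(-0.15)(0.95) − (-0.45)(0.00)] = 0.1425
  C_13 = (-0.15)(-0.10) − (0.75)(0.00) = 0.0150
  C_21 = −[(-0.05)(0.95) − (-0.25)(-0.10)] = 0.0725
  C_22 = (1.00)(0.95) − (-0.25)(0.00) = 0.9500
  C_23 = −[(1.00)(-0.10) − (-0.05)(0.00)] = 0.1000
  C_31 = (-0.05)(-0.45) − (-0.25)(0.75) = 0.2100
  C_32 = −[(1.00)(-0.45) − (-0.25)(-0.15)] = 0.4875
  C_33 = (1.00)(0.75) − (-0.05)(-0.15) = 0.7425
det(I−A) = Σ_j (I−A)_1j·C_1j = (1.00)(0.6675) + (-0.05)(0.1425) + (-0.25)(0.0150) = 0.656625
adj(I−A) = Cᵀ =
  [ 0.6675   0.0725   0.2100]
  [ 0.1425   0.9500   0.4875]
  [ 0.0150   0.1000   0.7425]
(I − A)⁻¹ = adj(I−A) / det(I−A) ≈
  [   1.0166     0.1104     0.3198]
  [   0.2170     1.4468     0.7424]
  [   0.0228     0.1523     1.1308]
x = (I − A)⁻¹ d = adj(I−A)·d / det(I−A), with det(I−A) = 0.656625:
  x_M = (0.6675·20 + 0.0725·120 + 0.2100·65) / 0.656625 = 35.70 / 0.656625 ≈ 54.37
  x_T = (0.1425·20 + 0.9500·120 + 0.4875·65) / 0.656625 = 148.5375 / 0.656625 ≈ 226.21
  x_W = (0.0150·20 + 0.1000·120 + 0.7425·65) / 0.656625 = 60.5625 / 0.656625 ≈ 92.23

x_M = 54.37, x_T = 226.21, x_W = 92.23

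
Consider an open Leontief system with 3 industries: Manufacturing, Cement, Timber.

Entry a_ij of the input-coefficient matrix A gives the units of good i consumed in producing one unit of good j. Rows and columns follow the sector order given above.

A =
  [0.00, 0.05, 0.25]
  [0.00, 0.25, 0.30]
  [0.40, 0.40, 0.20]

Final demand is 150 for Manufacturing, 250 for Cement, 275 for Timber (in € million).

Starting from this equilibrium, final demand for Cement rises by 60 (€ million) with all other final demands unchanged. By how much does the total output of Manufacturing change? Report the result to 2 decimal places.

I − A =
  [   1.00    -0.05    -0.25]
  [   0.00     0.75    -0.30]
  [  -0.40    -0.40     0.80]
Cofactors of I−A, C_ij = (−1)^(i+j)·(minor ij) (rows/columns in the sector order above):
  C_11 = (0.75)(0.80) − (-0.30)(-0.40) = 0.4800
  C_12 = −[(0.00)(0.80) − (-0.30)(-0.40)] = 0.1200
  C_13 = (0.00)(-0.40) − (0.75)(-0.40) = 0.3000
  C_21 = −[(-0.05)(0.80) − (-0.25)(-0.40)] = 0.1400
  C_22 = (1.00)(0.80) − (-0.25)(-0.40) = 0.7000
  C_23 = −[(1.00)(-0.40) − (-0.05)(-0.40)] = 0.4200
  C_31 = (-0.05)(-0.30) − (-0.25)(0.75) = 0.2025
  C_32 = −[(1.00)(-0.30) − (-0.25)(0.00)] = 0.3000
  C_33 = (1.00)(0.75) − (-0.05)(0.00) = 0.7500
det(I−A) = Σ_j (I−A)_1j·C_1j = (1.00)(0.4800) + (-0.05)(0.1200) + (-0.25)(0.3000) = 0.3990
adj(I−A) = Cᵀ =
  [ 0.4800   0.1400   0.2025]
  [ 0.1200   0.7000   0.3000]
  [ 0.3000   0.4200   0.7500]
(I − A)⁻¹ = adj(I−A) / det(I−A) ≈
  [   1.2030     0.3509     0.5075]
  [   0.3008     1.7544     0.7519]
  [   0.7519     1.0526     1.8797]
Δx = (I − A)⁻¹ Δd with Δd having +60 in the Cement component and 0 elsewhere.
So Δx_M = L_MC · (+60), where L_MC = adj(I−A)_MC / det(I−A) = 0.1400 / 0.3990.
Δx_M = 0.1400 × (+60) / 0.3990 = 8.40 / 0.3990 ≈ 21.05.

Δx_M = 21.05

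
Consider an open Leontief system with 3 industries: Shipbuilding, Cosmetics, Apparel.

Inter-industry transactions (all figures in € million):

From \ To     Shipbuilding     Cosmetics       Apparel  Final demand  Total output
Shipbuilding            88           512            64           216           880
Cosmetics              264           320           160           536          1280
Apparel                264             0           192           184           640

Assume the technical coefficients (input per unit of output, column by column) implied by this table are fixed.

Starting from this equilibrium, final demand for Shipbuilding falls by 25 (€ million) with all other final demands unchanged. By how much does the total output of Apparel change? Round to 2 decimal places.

Δx_A = -16.74

Technical coefficients a_ij = z_ij / X_j:
  a_SS = 88/880 = 0.10, a_CS = 264/880 = 0.30, a_AS = 264/880 = 0.30
  a_SC = 512/1280 = 0.40, a_CC = 320/1280 = 0.25, a_AC = 0/1280 = 0.00
  a_SA = 64/640 = 0.10, a_CA = 160/640 = 0.25, a_AA = 192/640 = 0.30
I − A =
  [   0.90    -0.40    -0.10]
  [  -0.30     0.75    -0.25]
  [  -0.30     0.00     0.70]
Cofactors of I−A, C_ij = (−1)^(i+j)·(minor ij) (rows/columns in the sector order above):
  C_11 = (0.75)(0.70) − (-0.25)(0.00) = 0.5250
  C_12 = −[(-0.30)(0.70) − (-0.25)(-0.30)] = 0.2850
  C_13 = (-0.30)(0.00) − (0.75)(-0.30) = 0.2250
  C_21 = −[(-0.40)(0.70) − (-0.10)(0.00)] = 0.2800
  C_22 = (0.90)(0.70) − (-0.10)(-0.30) = 0.6000
  C_23 = −[(0.90)(0.00) − (-0.40)(-0.30)] = 0.1200
  C_31 = (-0.40)(-0.25) − (-0.10)(0.75) = 0.1750
  C_32 = −[(0.90)(-0.25) − (-0.10)(-0.30)] = 0.2550
  C_33 = (0.90)(0.75) − (-0.40)(-0.30) = 0.5550
det(I−A) = Σ_j (I−A)_1j·C_1j = (0.90)(0.5250) + (-0.40)(0.2850) + (-0.10)(0.2250) = 0.3360
adj(I−A) = Cᵀ =
  [ 0.5250   0.2800   0.1750]
  [ 0.2850   0.6000   0.2550]
  [ 0.2250   0.1200   0.5550]
(I − A)⁻¹ = adj(I−A) / det(I−A) ≈
  [   1.5625     0.8333     0.5208]
  [   0.8482     1.7857     0.7589]
  [   0.6696     0.3571     1.6518]
Δx = (I − A)⁻¹ Δd with Δd having -25 in the Shipbuilding component and 0 elsewhere.
So Δx_A = L_AS · (-25), where L_AS = adj(I−A)_AS / det(I−A) = 0.2250 / 0.3360.
Δx_A = 0.2250 × (-25) / 0.3360 = -5.625 / 0.3360 ≈ -16.74.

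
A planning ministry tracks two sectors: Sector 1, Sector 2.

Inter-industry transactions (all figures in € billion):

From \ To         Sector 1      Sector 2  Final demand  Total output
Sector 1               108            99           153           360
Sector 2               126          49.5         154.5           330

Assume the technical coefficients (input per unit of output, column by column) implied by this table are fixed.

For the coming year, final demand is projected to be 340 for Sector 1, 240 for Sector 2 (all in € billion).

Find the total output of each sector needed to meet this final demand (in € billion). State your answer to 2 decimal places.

Technical coefficients a_ij = z_ij / X_j:
  a_11 = 108/360 = 0.30, a_21 = 126/360 = 0.35
  a_12 = 99/330 = 0.30, a_22 = 49.5/330 = 0.15
I − A =
  [   0.70    -0.30]
  [  -0.35     0.85]
det(I−A) = (0.70)(0.85) − (-0.30)(-0.35) = 0.4900
adj(I−A) = [[0.85, 0.30], [0.35, 0.70]]
(I − A)⁻¹ = adj(I−A) / det(I−A) ≈
  [   1.7347     0.6122]
  [   0.7143     1.4286]
x = (I − A)⁻¹ d = adj(I−A)·d / det(I−A), with det(I−A) = 0.4900:
  x_1 = (0.85·340 + 0.30·240) / 0.4900 = 361.00 / 0.4900 ≈ 736.73
  x_2 = (0.35·340 + 0.70·240) / 0.4900 = 287.00 / 0.4900 ≈ 585.71

x_1 = 736.73, x_2 = 585.71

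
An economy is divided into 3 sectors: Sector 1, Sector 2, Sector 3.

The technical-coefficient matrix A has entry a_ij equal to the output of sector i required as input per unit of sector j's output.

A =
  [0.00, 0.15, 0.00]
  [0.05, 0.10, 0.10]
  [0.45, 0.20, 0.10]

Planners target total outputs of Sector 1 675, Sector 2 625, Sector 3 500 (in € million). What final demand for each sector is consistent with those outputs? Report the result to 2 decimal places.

I − A =
  [   1.00    -0.15     0.00]
  [  -0.05     0.90    -0.10]
  [  -0.45    -0.20     0.90]
d = (I − A) x:
  d_1 = (+1.00)·675 + (-0.15)·625 + (+0.00)·500 = 581.25
  d_2 = (-0.05)·675 + (+0.90)·625 + (-0.10)·500 = 478.75
  d_3 = (-0.45)·675 + (-0.20)·625 + (+0.90)·500 = 21.25

d_1 = 581.25, d_2 = 478.75, d_3 = 21.25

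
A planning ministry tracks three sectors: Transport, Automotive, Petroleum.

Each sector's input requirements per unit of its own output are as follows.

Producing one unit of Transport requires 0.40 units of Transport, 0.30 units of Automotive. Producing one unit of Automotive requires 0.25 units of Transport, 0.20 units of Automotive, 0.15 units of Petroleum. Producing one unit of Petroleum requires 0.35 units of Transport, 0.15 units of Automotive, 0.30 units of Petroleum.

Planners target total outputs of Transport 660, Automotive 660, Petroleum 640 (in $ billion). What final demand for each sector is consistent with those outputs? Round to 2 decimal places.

d_T = 7.00, d_A = 234.00, d_P = 349.00

I − A =
  [   0.60    -0.25    -0.35]
  [  -0.30     0.80    -0.15]
  [   0.00    -0.15     0.70]
d = (I − A) x:
  d_T = (+0.60)·660 + (-0.25)·660 + (-0.35)·640 = 7.00
  d_A = (-0.30)·660 + (+0.80)·660 + (-0.15)·640 = 234.00
  d_P = (+0.00)·660 + (-0.15)·660 + (+0.70)·640 = 349.00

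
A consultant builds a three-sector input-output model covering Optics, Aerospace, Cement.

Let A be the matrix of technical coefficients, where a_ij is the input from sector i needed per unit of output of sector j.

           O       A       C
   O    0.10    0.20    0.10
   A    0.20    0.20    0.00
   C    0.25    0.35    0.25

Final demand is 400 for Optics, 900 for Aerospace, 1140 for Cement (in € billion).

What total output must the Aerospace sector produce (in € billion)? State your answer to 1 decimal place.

I − A =
  [   0.90    -0.20    -0.10]
  [  -0.20     0.80     0.00]
  [  -0.25    -0.35     0.75]
Cofactors of I−A, C_ij = (−1)^(i+j)·(minor ij) (rows/columns in the sector order above):
  C_11 = (0.80)(0.75) − (0.00)(-0.35) = 0.6000
  C_12 = −[(-0.20)(0.75) − (0.00)(-0.25)] = 0.1500
  C_13 = (-0.20)(-0.35) − (0.80)(-0.25) = 0.2700
  C_21 = −[(-0.20)(0.75) − (-0.10)(-0.35)] = 0.1850
  C_22 = (0.90)(0.75) − (-0.10)(-0.25) = 0.6500
  C_23 = −[(0.90)(-0.35) − (-0.20)(-0.25)] = 0.3650
  C_31 = (-0.20)(0.00) − (-0.10)(0.80) = 0.0800
  C_32 = −[(0.90)(0.00) − (-0.10)(-0.20)] = 0.0200
  C_33 = (0.90)(0.80) − (-0.20)(-0.20) = 0.6800
det(I−A) = Σ_j (I−A)_1j·C_1j = (0.90)(0.6000) + (-0.20)(0.1500) + (-0.10)(0.2700) = 0.4830
adj(I−A) = Cᵀ =
  [ 0.6000   0.1850   0.0800]
  [ 0.1500   0.6500   0.0200]
  [ 0.2700   0.3650   0.6800]
(I − A)⁻¹ = adj(I−A) / det(I−A) ≈
  [   1.2422     0.3830     0.1656]
  [   0.3106     1.3458     0.0414]
  [   0.5590     0.7557     1.4079]
x = (I − A)⁻¹ d = adj(I−A)·d / det(I−A), with det(I−A) = 0.4830:
  x_O = (0.6000·400 + 0.1850·900 + 0.0800·1140) / 0.4830 = 497.70 / 0.4830 ≈ 1030.4
  x_A = (0.1500·400 + 0.6500·900 + 0.0200·1140) / 0.4830 = 667.80 / 0.4830 ≈ 1382.6
  x_C = (0.2700·400 + 0.3650·900 + 0.6800·1140) / 0.4830 = 1211.70 / 0.4830 ≈ 2508.7

x_A = 1382.6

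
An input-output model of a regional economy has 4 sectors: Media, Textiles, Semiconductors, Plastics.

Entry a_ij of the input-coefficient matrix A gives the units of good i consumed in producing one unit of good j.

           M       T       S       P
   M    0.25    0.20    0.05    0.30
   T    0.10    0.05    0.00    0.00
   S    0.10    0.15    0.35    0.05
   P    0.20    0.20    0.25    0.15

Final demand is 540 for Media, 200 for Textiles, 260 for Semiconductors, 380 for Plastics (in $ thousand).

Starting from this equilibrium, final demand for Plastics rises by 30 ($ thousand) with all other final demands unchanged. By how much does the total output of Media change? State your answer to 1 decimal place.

Δx_M = 17.6

I − A =
  [   0.75    -0.20    -0.05    -0.30]
  [  -0.10     0.95     0.00     0.00]
  [  -0.10    -0.15     0.65    -0.05]
  [  -0.20    -0.20    -0.25     0.85]
Compute the cofactors C_ij = (−1)^(i+j)·(3×3 minor ij) of I−A; the adjugate is their transpose:
adj(I−A) = Cᵀ =
  [ 0.513000   0.165125   0.111625   0.187625]
  [ 0.054000   0.353750   0.011750   0.019750]
  [ 0.104000   0.119125   0.525625   0.067625]
  [ 0.164000   0.157125   0.183625   0.444625]
det(I−A) = Σ_j (I−A)_1j·C_1j = (0.75)(0.513000) + (-0.20)(0.054000) + (-0.05)(0.104000) + (-0.30)(0.164000) = 0.31955
(I − A)⁻¹ = adj(I−A) / det(I−A) ≈
  [   1.6054     0.5167     0.3493     0.5872]
  [   0.1690     1.1070     0.0368     0.0618]
  [   0.3255     0.3728     1.6449     0.2116]
  [   0.5132     0.4917     0.5746     1.3914]
Δx = (I − A)⁻¹ Δd with Δd having +30 in the Plastics component and 0 elsewhere.
So Δx_M = L_MP · (+30), where L_MP = adj(I−A)_MP / det(I−A) = 0.187625 / 0.31955.
Δx_M = 0.187625 × (+30) / 0.31955 = 5.62875 / 0.31955 ≈ 17.6.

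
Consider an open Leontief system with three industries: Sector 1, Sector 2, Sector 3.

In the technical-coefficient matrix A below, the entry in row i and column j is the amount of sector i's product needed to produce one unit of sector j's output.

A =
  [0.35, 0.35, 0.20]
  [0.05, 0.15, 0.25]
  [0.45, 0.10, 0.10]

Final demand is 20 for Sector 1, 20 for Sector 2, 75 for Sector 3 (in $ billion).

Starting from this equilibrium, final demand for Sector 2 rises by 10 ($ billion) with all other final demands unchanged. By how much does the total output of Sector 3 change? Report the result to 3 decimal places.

I − A =
  [   0.65    -0.35    -0.20]
  [  -0.05     0.85    -0.25]
  [  -0.45    -0.10     0.90]
Cofactors of I−A, C_ij = (−1)^(i+j)·(minor ij) (rows/columns in the sector order above):
  C_11 = (0.85)(0.90) − (-0.25)(-0.10) = 0.7400
  C_12 = −[(-0.05)(0.90) − (-0.25)(-0.45)] = 0.1575
  C_13 = (-0.05)(-0.10) − (0.85)(-0.45) = 0.3875
  C_21 = −[(-0.35)(0.90) − (-0.20)(-0.10)] = 0.3350
  C_22 = (0.65)(0.90) − (-0.20)(-0.45) = 0.4950
  C_23 = −[(0.65)(-0.10) − (-0.35)(-0.45)] = 0.2225
  C_31 = (-0.35)(-0.25) − (-0.20)(0.85) = 0.2575
  C_32 = −[(0.65)(-0.25) − (-0.20)(-0.05)] = 0.1725
  C_33 = (0.65)(0.85) − (-0.35)(-0.05) = 0.5350
det(I−A) = Σ_j (I−A)_1j·C_1j = (0.65)(0.7400) + (-0.35)(0.1575) + (-0.20)(0.3875) = 0.348375
adj(I−A) = Cᵀ =
  [ 0.7400   0.3350   0.2575]
  [ 0.1575   0.4950   0.1725]
  [ 0.3875   0.2225   0.5350]
(I − A)⁻¹ = adj(I−A) / det(I−A) ≈
  [   2.1241     0.9616     0.7391]
  [   0.4521     1.4209     0.4952]
  [   1.1123     0.6387     1.5357]
Δx = (I − A)⁻¹ Δd with Δd having +10 in the Sector 2 component and 0 elsewhere.
So Δx_3 = L_32 · (+10), where L_32 = adj(I−A)_32 / det(I−A) = 0.2225 / 0.348375.
Δx_3 = 0.2225 × (+10) / 0.348375 = 2.225 / 0.348375 ≈ 6.387.

Δx_3 = 6.387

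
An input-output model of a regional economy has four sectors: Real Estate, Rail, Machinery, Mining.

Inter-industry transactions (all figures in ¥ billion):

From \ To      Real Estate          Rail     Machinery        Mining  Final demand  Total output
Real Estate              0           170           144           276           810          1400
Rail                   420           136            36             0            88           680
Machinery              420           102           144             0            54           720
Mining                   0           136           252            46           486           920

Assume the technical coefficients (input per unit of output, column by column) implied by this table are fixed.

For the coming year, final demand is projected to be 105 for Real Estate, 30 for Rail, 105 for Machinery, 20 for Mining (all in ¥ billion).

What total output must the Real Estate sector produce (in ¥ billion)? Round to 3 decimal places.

Technical coefficients a_ij = z_ij / X_j:
  a_11 = 0/1400 = 0.00, a_21 = 420/1400 = 0.30, a_31 = 420/1400 = 0.30, a_41 = 0/1400 = 0.00
  a_12 = 170/680 = 0.25, a_22 = 136/680 = 0.20, a_32 = 102/680 = 0.15, a_42 = 136/680 = 0.20
  a_13 = 144/720 = 0.20, a_23 = 36/720 = 0.05, a_33 = 144/720 = 0.20, a_43 = 252/720 = 0.35
  a_14 = 276/920 = 0.30, a_24 = 0/920 = 0.00, a_34 = 0/920 = 0.00, a_44 = 46/920 = 0.05
I − A =
  [   1.00    -0.25    -0.20    -0.30]
  [  -0.30     0.80    -0.05     0.00]
  [  -0.30    -0.15     0.80     0.00]
  [   0.00    -0.20    -0.35     0.95]
Compute the cofactors C_ij = (−1)^(i+j)·(3×3 minor ij) of I−A; the adjugate is their transpose:
adj(I−A) = Cᵀ =
  [ 0.600875   0.282250   0.250875   0.189750]
  [ 0.242250   0.671500   0.136000   0.076500]
  [ 0.270750   0.231750   0.670750   0.085500]
  [ 0.150750   0.226750   0.275750   0.511750]
det(I−A) = Σ_j (I−A)_1j·C_1j = (1.00)(0.600875) + (-0.25)(0.242250) + (-0.20)(0.270750) + (-0.30)(0.150750) = 0.4409375
(I − A)⁻¹ = adj(I−A) / det(I−A) ≈
  [   1.3627     0.6401     0.5690     0.4303]
  [   0.5494     1.5229     0.3084     0.1735]
  [   0.6140     0.5256     1.5212     0.1939]
  [   0.3419     0.5142     0.6254     1.1606]
x = (I − A)⁻¹ d = adj(I−A)·d / det(I−A), with det(I−A) = 0.4409375:
  x_1 = (0.600875·105 + 0.282250·30 + 0.250875·105 + 0.189750·20) / 0.4409375 = 101.69625 / 0.4409375 ≈ 230.636
  x_2 = (0.242250·105 + 0.671500·30 + 0.136000·105 + 0.076500·20) / 0.4409375 = 61.39125 / 0.4409375 ≈ 139.229
  x_3 = (0.270750·105 + 0.231750·30 + 0.670750·105 + 0.085500·20) / 0.4409375 = 107.52 / 0.4409375 ≈ 243.844
  x_4 = (0.150750·105 + 0.226750·30 + 0.275750·105 + 0.511750·20) / 0.4409375 = 61.82 / 0.4409375 ≈ 140.201

x_1 = 230.636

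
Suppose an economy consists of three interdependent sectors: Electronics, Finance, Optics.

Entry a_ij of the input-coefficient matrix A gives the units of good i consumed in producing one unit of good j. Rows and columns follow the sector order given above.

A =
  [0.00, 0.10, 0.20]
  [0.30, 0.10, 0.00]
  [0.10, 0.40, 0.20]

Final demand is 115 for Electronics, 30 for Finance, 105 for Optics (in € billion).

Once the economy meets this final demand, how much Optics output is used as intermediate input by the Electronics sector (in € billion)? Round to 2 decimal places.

z_OE = 16.28

I − A =
  [   1.00    -0.10    -0.20]
  [  -0.30     0.90     0.00]
  [  -0.10    -0.40     0.80]
Cofactors of I−A, C_ij = (−1)^(i+j)·(minor ij) (rows/columns in the sector order above):
  C_11 = (0.90)(0.80) − (0.00)(-0.40) = 0.7200
  C_12 = −[(-0.30)(0.80) − (0.00)(-0.10)] = 0.2400
  C_13 = (-0.30)(-0.40) − (0.90)(-0.10) = 0.2100
  C_21 = −[(-0.10)(0.80) − (-0.20)(-0.40)] = 0.1600
  C_22 = (1.00)(0.80) − (-0.20)(-0.10) = 0.7800
  C_23 = −[(1.00)(-0.40) − (-0.10)(-0.10)] = 0.4100
  C_31 = (-0.10)(0.00) − (-0.20)(0.90) = 0.1800
  C_32 = −[(1.00)(0.00) − (-0.20)(-0.30)] = 0.0600
  C_33 = (1.00)(0.90) − (-0.10)(-0.30) = 0.8700
det(I−A) = Σ_j (I−A)_1j·C_1j = (1.00)(0.7200) + (-0.10)(0.2400) + (-0.20)(0.2100) = 0.6540
adj(I−A) = Cᵀ =
  [ 0.7200   0.1600   0.1800]
  [ 0.2400   0.7800   0.0600]
  [ 0.2100   0.4100   0.8700]
(I − A)⁻¹ = adj(I−A) / det(I−A) ≈
  [   1.1009     0.2446     0.2752]
  [   0.3670     1.1927     0.0917]
  [   0.3211     0.6269     1.3303]
First solve x = (I − A)⁻¹ d = adj(I−A)·d / det(I−A); in particular x_E = (0.7200·115 + 0.1600·30 + 0.1800·105) / 0.6540 = 106.50 / 0.6540 ≈ 162.8440.
Intermediate flow from O to E: z_OE = a_OE · x_E = 0.10 × 106.50 / 0.6540 = 10.65 / 0.6540 ≈ 16.28.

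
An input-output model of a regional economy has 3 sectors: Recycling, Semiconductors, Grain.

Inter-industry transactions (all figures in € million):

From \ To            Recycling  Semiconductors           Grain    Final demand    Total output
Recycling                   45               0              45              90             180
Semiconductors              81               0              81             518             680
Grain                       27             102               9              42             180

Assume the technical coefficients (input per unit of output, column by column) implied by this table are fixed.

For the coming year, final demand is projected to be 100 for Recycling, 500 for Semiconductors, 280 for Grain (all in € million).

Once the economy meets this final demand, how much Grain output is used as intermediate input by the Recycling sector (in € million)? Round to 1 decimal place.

z_31 = 43.7

Technical coefficients a_ij = z_ij / X_j:
  a_11 = 45/180 = 0.25, a_21 = 81/180 = 0.45, a_31 = 27/180 = 0.15
  a_12 = 0/680 = 0.00, a_22 = 0/680 = 0.00, a_32 = 102/680 = 0.15
  a_13 = 45/180 = 0.25, a_23 = 81/180 = 0.45, a_33 = 9/180 = 0.05
I − A =
  [   0.75     0.00    -0.25]
  [  -0.45     1.00    -0.45]
  [  -0.15    -0.15     0.95]
Cofactors of I−A, C_ij = (−1)^(i+j)·(minor ij) (rows/columns in the sector order above):
  C_11 = (1.00)(0.95) − (-0.45)(-0.15) = 0.8825
  C_12 = −[(-0.45)(0.95) − (-0.45)(-0.15)] = 0.4950
  C_13 = (-0.45)(-0.15) − (1.00)(-0.15) = 0.2175
  C_21 = −[(0.00)(0.95) − (-0.25)(-0.15)] = 0.0375
  C_22 = (0.75)(0.95) − (-0.25)(-0.15) = 0.6750
  C_23 = −[(0.75)(-0.15) − (0.00)(-0.15)] = 0.1125
  C_31 = (0.00)(-0.45) − (-0.25)(1.00) = 0.2500
  C_32 = −[(0.75)(-0.45) − (-0.25)(-0.45)] = 0.4500
  C_33 = (0.75)(1.00) − (0.00)(-0.45) = 0.7500
det(I−A) = Σ_j (I−A)_1j·C_1j = (0.75)(0.8825) + (0.00)(0.4950) + (-0.25)(0.2175) = 0.6075
adj(I−A) = Cᵀ =
  [ 0.8825   0.0375   0.2500]
  [ 0.4950   0.6750   0.4500]
  [ 0.2175   0.1125   0.7500]
(I − A)⁻¹ = adj(I−A) / det(I−A) ≈
  [   1.4527     0.0617     0.4115]
  [   0.8148     1.1111     0.7407]
  [   0.3580     0.1852     1.2346]
First solve x = (I − A)⁻¹ d = adj(I−A)·d / det(I−A); in particular x_1 = (0.8825·100 + 0.0375·500 + 0.2500·280) / 0.6075 = 177.00 / 0.6075 ≈ 291.358.
Intermediate flow from 3 to 1: z_31 = a_31 · x_1 = 0.15 × 177.00 / 0.6075 = 26.55 / 0.6075 ≈ 43.7.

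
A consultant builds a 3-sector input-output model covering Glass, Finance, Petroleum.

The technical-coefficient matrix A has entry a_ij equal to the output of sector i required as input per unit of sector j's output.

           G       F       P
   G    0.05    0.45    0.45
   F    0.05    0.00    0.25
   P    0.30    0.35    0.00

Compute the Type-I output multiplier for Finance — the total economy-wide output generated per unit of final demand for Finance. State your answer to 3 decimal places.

m_F = 2.830

I − A =
  [   0.95    -0.45    -0.45]
  [  -0.05     1.00    -0.25]
  [  -0.30    -0.35     1.00]
Cofactors of I−A, C_ij = (−1)^(i+j)·(minor ij) (rows/columns in the sector order above):
  C_11 = (1.00)(1.00) − (-0.25)(-0.35) = 0.9125
  C_12 = −[(-0.05)(1.00) − (-0.25)(-0.30)] = 0.1250
  C_13 = (-0.05)(-0.35) − (1.00)(-0.30) = 0.3175
  C_21 = −[(-0.45)(1.00) − (-0.45)(-0.35)] = 0.6075
  C_22 = (0.95)(1.00) − (-0.45)(-0.30) = 0.8150
  C_23 = −[(0.95)(-0.35) − (-0.45)(-0.30)] = 0.4675
  C_31 = (-0.45)(-0.25) − (-0.45)(1.00) = 0.5625
  C_32 = −[(0.95)(-0.25) − (-0.45)(-0.05)] = 0.2600
  C_33 = (0.95)(1.00) − (-0.45)(-0.05) = 0.9275
det(I−A) = Σ_j (I−A)_1j·C_1j = (0.95)(0.9125) + (-0.45)(0.1250) + (-0.45)(0.3175) = 0.66775
adj(I−A) = Cᵀ =
  [ 0.9125   0.6075   0.5625]
  [ 0.1250   0.8150   0.2600]
  [ 0.3175   0.4675   0.9275]
(I − A)⁻¹ = adj(I−A) / det(I−A) ≈
  [   1.3665     0.9098     0.8424]
  [   0.1872     1.2205     0.3894]
  [   0.4755     0.7001     1.3890]
The output multiplier for sector j is the column-j sum of the Leontief inverse (I − A)⁻¹ = adj(I−A) / det(I−A).
Column F of adj(I−A): (0.6075, 0.8150, 0.4675); det(I−A) = 0.66775.
m_F = (0.6075 + 0.8150 + 0.4675) / 0.66775 = 1.89 / 0.66775 ≈ 2.830.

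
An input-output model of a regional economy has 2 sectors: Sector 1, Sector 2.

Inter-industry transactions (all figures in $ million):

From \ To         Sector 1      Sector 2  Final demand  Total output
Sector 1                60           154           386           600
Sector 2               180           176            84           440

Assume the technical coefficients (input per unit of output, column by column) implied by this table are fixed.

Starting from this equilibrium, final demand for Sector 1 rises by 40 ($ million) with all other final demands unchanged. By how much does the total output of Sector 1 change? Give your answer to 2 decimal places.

Technical coefficients a_ij = z_ij / X_j:
  a_11 = 60/600 = 0.10, a_21 = 180/600 = 0.30
  a_12 = 154/440 = 0.35, a_22 = 176/440 = 0.40
I − A =
  [   0.90    -0.35]
  [  -0.30     0.60]
det(I−A) = (0.90)(0.60) − (-0.35)(-0.30) = 0.4350
adj(I−A) = [[0.60, 0.35], [0.30, 0.90]]
(I − A)⁻¹ = adj(I−A) / det(I−A) ≈
  [   1.3793     0.8046]
  [   0.6897     2.0690]
Δx = (I − A)⁻¹ Δd with Δd having +40 in the Sector 1 component and 0 elsewhere.
So Δx_1 = L_11 · (+40), where L_11 = adj(I−A)_11 / det(I−A) = 0.60 / 0.4350.
Δx_1 = 0.60 × (+40) / 0.4350 = 24.00 / 0.4350 ≈ 55.17.

Δx_1 = 55.17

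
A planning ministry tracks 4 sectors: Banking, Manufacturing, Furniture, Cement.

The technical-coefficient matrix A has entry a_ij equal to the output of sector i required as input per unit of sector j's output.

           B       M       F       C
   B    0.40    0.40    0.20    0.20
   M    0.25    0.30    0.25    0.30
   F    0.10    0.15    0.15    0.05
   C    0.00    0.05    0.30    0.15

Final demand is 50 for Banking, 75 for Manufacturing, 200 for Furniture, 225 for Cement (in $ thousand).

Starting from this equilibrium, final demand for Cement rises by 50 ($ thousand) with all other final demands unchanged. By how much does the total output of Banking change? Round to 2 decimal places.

Δx_B = 77.07

I − A =
  [   0.60    -0.40    -0.20    -0.20]
  [  -0.25     0.70    -0.25    -0.30]
  [  -0.10    -0.15     0.85    -0.05]
  [   0.00    -0.05    -0.30     0.85]
Compute the cofactors C_ij = (−1)^(i+j)·(3×3 minor ij) of I−A; the adjugate is their transpose:
adj(I−A) = Cᵀ =
  [ 0.436500   0.326500   0.281500   0.234500]
  [ 0.207125   0.401500   0.239000   0.204500]
  [ 0.090500   0.113000   0.260500   0.076500]
  [ 0.044125   0.063500   0.106000   0.218000]
det(I−A) = Σ_j (I−A)_1j·C_1j = (0.60)(0.436500) + (-0.40)(0.207125) + (-0.20)(0.090500) + (-0.20)(0.044125) = 0.152125
(I − A)⁻¹ = adj(I−A) / det(I−A) ≈
  [   2.8694     2.1463     1.8505     1.5415]
  [   1.3615     2.6393     1.5711     1.3443]
  [   0.5949     0.7428     1.7124     0.5029]
  [   0.2901     0.4174     0.6968     1.4330]
Δx = (I − A)⁻¹ Δd with Δd having +50 in the Cement component and 0 elsewhere.
So Δx_B = L_BC · (+50), where L_BC = adj(I−A)_BC / det(I−A) = 0.234500 / 0.152125.
Δx_B = 0.234500 × (+50) / 0.152125 = 11.725 / 0.152125 ≈ 77.07.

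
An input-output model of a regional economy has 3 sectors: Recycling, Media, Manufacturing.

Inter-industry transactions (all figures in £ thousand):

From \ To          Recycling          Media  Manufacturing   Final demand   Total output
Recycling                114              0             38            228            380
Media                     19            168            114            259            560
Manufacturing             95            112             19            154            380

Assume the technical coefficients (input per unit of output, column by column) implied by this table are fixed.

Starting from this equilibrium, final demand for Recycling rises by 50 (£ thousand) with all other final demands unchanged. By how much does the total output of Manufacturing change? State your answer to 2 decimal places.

Δx_3 = 22.84

Technical coefficients a_ij = z_ij / X_j:
  a_11 = 114/380 = 0.30, a_21 = 19/380 = 0.05, a_31 = 95/380 = 0.25
  a_12 = 0/560 = 0.00, a_22 = 168/560 = 0.30, a_32 = 112/560 = 0.20
  a_13 = 38/380 = 0.10, a_23 = 114/380 = 0.30, a_33 = 19/380 = 0.05
I − A =
  [   0.70     0.00    -0.10]
  [  -0.05     0.70    -0.30]
  [  -0.25    -0.20     0.95]
Cofactors of I−A, C_ij = (−1)^(i+j)·(minor ij) (rows/columns in the sector order above):
  C_11 = (0.70)(0.95) − (-0.30)(-0.20) = 0.6050
  C_12 = −[(-0.05)(0.95) − (-0.30)(-0.25)] = 0.1225
  C_13 = (-0.05)(-0.20) − (0.70)(-0.25) = 0.1850
  C_21 = −[(0.00)(0.95) − (-0.10)(-0.20)] = 0.0200
  C_22 = (0.70)(0.95) − (-0.10)(-0.25) = 0.6400
  C_23 = −[(0.70)(-0.20) − (0.00)(-0.25)] = 0.1400
  C_31 = (0.00)(-0.30) − (-0.10)(0.70) = 0.0700
  C_32 = −[(0.70)(-0.30) − (-0.10)(-0.05)] = 0.2150
  C_33 = (0.70)(0.70) − (0.00)(-0.05) = 0.4900
det(I−A) = Σ_j (I−A)_1j·C_1j = (0.70)(0.6050) + (0.00)(0.1225) + (-0.10)(0.1850) = 0.4050
adj(I−A) = Cᵀ =
  [ 0.6050   0.0200   0.0700]
  [ 0.1225   0.6400   0.2150]
  [ 0.1850   0.1400   0.4900]
(I − A)⁻¹ = adj(I−A) / det(I−A) ≈
  [   1.4938     0.0494     0.1728]
  [   0.3025     1.5802     0.5309]
  [   0.4568     0.3457     1.2099]
Δx = (I − A)⁻¹ Δd with Δd having +50 in the Recycling component and 0 elsewhere.
So Δx_3 = L_31 · (+50), where L_31 = adj(I−A)_31 / det(I−A) = 0.1850 / 0.4050.
Δx_3 = 0.1850 × (+50) / 0.4050 = 9.25 / 0.4050 ≈ 22.84.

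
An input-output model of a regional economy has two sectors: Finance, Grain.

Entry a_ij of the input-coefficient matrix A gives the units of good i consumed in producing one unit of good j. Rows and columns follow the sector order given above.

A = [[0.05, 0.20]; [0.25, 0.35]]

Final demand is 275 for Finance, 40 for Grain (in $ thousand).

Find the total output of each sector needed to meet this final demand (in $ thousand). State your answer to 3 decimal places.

I − A =
  [   0.95    -0.20]
  [  -0.25     0.65]
det(I−A) = (0.95)(0.65) − (-0.20)(-0.25) = 0.5675
adj(I−A) = [[0.65, 0.20], [0.25, 0.95]]
(I − A)⁻¹ = adj(I−A) / det(I−A) ≈
  [   1.1454     0.3524]
  [   0.4405     1.6740]
x = (I − A)⁻¹ d = adj(I−A)·d / det(I−A), with det(I−A) = 0.5675:
  x_1 = (0.65·275 + 0.20·40) / 0.5675 = 186.75 / 0.5675 ≈ 329.075
  x_2 = (0.25·275 + 0.95·40) / 0.5675 = 106.75 / 0.5675 ≈ 188.106

x_1 = 329.075, x_2 = 188.106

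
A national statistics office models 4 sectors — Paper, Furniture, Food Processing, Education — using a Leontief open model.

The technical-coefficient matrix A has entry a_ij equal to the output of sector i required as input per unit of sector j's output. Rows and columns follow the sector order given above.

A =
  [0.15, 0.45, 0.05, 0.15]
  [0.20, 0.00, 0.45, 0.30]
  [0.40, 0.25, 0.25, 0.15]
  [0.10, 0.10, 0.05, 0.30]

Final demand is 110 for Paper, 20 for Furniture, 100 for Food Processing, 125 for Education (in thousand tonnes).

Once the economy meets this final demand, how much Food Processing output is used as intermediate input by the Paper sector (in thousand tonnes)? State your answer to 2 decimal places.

z_31 = 207.23

I − A =
  [   0.85    -0.45    -0.05    -0.15]
  [  -0.20     1.00    -0.45    -0.30]
  [  -0.40    -0.25     0.75    -0.15]
  [  -0.10    -0.10    -0.05     0.70]
Compute the cofactors C_ij = (−1)^(i+j)·(3×3 minor ij) of I−A; the adjugate is their transpose:
adj(I−A) = Cᵀ =
  [ 0.405750   0.255500   0.196250   0.238500]
  [ 0.264750   0.410875   0.283750   0.293625]
  [ 0.328500   0.296500   0.475000   0.299250]
  [ 0.119250   0.116375   0.102500   0.370875]
det(I−A) = Σ_j (I−A)_1j·C_1j = (0.85)(0.405750) + (-0.45)(0.264750) + (-0.05)(0.328500) + (-0.15)(0.119250) = 0.1914375
(I − A)⁻¹ = adj(I−A) / det(I−A) ≈
  [   2.1195     1.3346     1.0251     1.2458]
  [   1.3830     2.1463     1.4822     1.5338]
  [   1.7160     1.5488     2.4812     1.5632]
  [   0.6229     0.6079     0.5354     1.9373]
First solve x = (I − A)⁻¹ d = adj(I−A)·d / det(I−A); in particular x_1 = (0.405750·110 + 0.255500·20 + 0.196250·100 + 0.238500·125) / 0.1914375 = 99.18 / 0.1914375 ≈ 518.0803.
Intermediate flow from 3 to 1: z_31 = a_31 · x_1 = 0.40 × 99.18 / 0.1914375 = 39.672 / 0.1914375 ≈ 207.23.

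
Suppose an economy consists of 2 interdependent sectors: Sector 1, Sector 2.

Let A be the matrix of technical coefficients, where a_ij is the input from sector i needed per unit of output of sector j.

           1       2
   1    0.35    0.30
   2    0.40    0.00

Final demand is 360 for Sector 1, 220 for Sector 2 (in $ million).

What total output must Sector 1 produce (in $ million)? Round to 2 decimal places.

x_1 = 803.77

I − A =
  [   0.65    -0.30]
  [  -0.40     1.00]
det(I−A) = (0.65)(1.00) − (-0.30)(-0.40) = 0.5300
adj(I−A) = [[1.00, 0.30], [0.40, 0.65]]
(I − A)⁻¹ = adj(I−A) / det(I−A) ≈
  [   1.8868     0.5660]
  [   0.7547     1.2264]
x = (I − A)⁻¹ d = adj(I−A)·d / det(I−A), with det(I−A) = 0.5300:
  x_1 = (1.00·360 + 0.30·220) / 0.5300 = 426.00 / 0.5300 ≈ 803.77
  x_2 = (0.40·360 + 0.65·220) / 0.5300 = 287.00 / 0.5300 ≈ 541.51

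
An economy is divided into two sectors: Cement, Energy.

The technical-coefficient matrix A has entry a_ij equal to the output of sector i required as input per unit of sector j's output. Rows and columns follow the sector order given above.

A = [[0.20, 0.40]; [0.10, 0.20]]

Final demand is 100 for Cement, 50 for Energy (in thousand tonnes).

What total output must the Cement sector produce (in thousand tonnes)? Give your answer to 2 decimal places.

x_C = 166.67

I − A =
  [   0.80    -0.40]
  [  -0.10     0.80]
det(I−A) = (0.80)(0.80) − (-0.40)(-0.10) = 0.6000
adj(I−A) = [[0.80, 0.40], [0.10, 0.80]]
(I − A)⁻¹ = adj(I−A) / det(I−A) ≈
  [   1.3333     0.6667]
  [   0.1667     1.3333]
x = (I − A)⁻¹ d = adj(I−A)·d / det(I−A), with det(I−A) = 0.6000:
  x_C = (0.80·100 + 0.40·50) / 0.6000 = 100.00 / 0.6000 ≈ 166.67
  x_E = (0.10·100 + 0.80·50) / 0.6000 = 50.00 / 0.6000 ≈ 83.33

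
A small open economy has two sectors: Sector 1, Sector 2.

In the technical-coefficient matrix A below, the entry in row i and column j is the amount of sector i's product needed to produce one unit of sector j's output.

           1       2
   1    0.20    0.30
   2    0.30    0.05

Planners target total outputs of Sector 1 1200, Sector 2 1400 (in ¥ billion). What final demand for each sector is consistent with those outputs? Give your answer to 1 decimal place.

d_1 = 540.0, d_2 = 970.0

I − A =
  [   0.80    -0.30]
  [  -0.30     0.95]
d = (I − A) x:
  d_1 = (+0.80)·1200 + (-0.30)·1400 = 540.0
  d_2 = (-0.30)·1200 + (+0.95)·1400 = 970.0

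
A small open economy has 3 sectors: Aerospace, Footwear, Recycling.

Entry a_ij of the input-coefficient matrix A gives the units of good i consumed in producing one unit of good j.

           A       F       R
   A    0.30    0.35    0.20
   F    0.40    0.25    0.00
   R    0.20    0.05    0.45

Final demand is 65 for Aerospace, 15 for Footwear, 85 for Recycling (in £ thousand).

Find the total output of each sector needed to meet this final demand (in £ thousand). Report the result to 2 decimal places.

x_A = 239.66, x_F = 147.82, x_R = 255.13

I − A =
  [   0.70    -0.35    -0.20]
  [  -0.40     0.75     0.00]
  [  -0.20    -0.05     0.55]
Cofactors of I−A, C_ij = (−1)^(i+j)·(minor ij) (rows/columns in the sector order above):
  C_11 = (0.75)(0.55) − (0.00)(-0.05) = 0.4125
  C_12 = −[(-0.40)(0.55) − (0.00)(-0.20)] = 0.2200
  C_13 = (-0.40)(-0.05) − (0.75)(-0.20) = 0.1700
  C_21 = −[(-0.35)(0.55) − (-0.20)(-0.05)] = 0.2025
  C_22 = (0.70)(0.55) − (-0.20)(-0.20) = 0.3450
  C_23 = −[(0.70)(-0.05) − (-0.35)(-0.20)] = 0.1050
  C_31 = (-0.35)(0.00) − (-0.20)(0.75) = 0.1500
  C_32 = −[(0.70)(0.00) − (-0.20)(-0.40)] = 0.0800
  C_33 = (0.70)(0.75) − (-0.35)(-0.40) = 0.3850
det(I−A) = Σ_j (I−A)_1j·C_1j = (0.70)(0.4125) + (-0.35)(0.2200) + (-0.20)(0.1700) = 0.17775
adj(I−A) = Cᵀ =
  [ 0.4125   0.2025   0.1500]
  [ 0.2200   0.3450   0.0800]
  [ 0.1700   0.1050   0.3850]
(I − A)⁻¹ = adj(I−A) / det(I−A) ≈
  [   2.3207     1.1392     0.8439]
  [   1.2377     1.9409     0.4501]
  [   0.9564     0.5907     2.1660]
x = (I − A)⁻¹ d = adj(I−A)·d / det(I−A), with det(I−A) = 0.17775:
  x_A = (0.4125·65 + 0.2025·15 + 0.1500·85) / 0.17775 = 42.60 / 0.17775 ≈ 239.66
  x_F = (0.2200·65 + 0.3450·15 + 0.0800·85) / 0.17775 = 26.275 / 0.17775 ≈ 147.82
  x_R = (0.1700·65 + 0.1050·15 + 0.3850·85) / 0.17775 = 45.35 / 0.17775 ≈ 255.13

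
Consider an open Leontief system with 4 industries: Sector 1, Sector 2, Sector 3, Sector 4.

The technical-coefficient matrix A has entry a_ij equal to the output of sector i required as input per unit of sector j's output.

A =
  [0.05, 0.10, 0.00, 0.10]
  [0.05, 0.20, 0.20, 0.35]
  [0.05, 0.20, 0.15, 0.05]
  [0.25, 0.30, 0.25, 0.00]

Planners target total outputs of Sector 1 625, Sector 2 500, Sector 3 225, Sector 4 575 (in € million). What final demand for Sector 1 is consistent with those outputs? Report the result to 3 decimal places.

d_1 = 486.250

I − A =
  [   0.95    -0.10     0.00    -0.10]
  [  -0.05     0.80    -0.20    -0.35]
  [  -0.05    -0.20     0.85    -0.05]
  [  -0.25    -0.30    -0.25     1.00]
d = (I − A) x:
  d_1 = (+0.95)·625 + (-0.10)·500 + (+0.00)·225 + (-0.10)·575 = 486.250
  d_2 = (-0.05)·625 + (+0.80)·500 + (-0.20)·225 + (-0.35)·575 = 122.500
  d_3 = (-0.05)·625 + (-0.20)·500 + (+0.85)·225 + (-0.05)·575 = 31.250
  d_4 = (-0.25)·625 + (-0.30)·500 + (-0.25)·225 + (+1.00)·575 = 212.500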